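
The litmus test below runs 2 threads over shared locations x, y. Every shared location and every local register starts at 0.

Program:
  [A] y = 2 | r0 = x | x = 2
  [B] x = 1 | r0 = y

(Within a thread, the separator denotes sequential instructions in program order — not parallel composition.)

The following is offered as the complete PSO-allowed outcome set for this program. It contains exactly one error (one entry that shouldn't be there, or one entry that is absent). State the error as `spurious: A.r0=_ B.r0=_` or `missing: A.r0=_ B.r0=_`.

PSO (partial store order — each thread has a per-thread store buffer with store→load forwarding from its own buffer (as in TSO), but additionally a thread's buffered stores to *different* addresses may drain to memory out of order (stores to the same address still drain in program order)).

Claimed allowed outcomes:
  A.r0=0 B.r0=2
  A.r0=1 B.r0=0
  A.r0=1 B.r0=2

missing: A.r0=0 B.r0=0

outcome vector order: (A.r0,B.r0)
[PSO] allowed = {(0,0), (0,2), (1,0), (1,2)}
PSO∖claimed = {(0,0)}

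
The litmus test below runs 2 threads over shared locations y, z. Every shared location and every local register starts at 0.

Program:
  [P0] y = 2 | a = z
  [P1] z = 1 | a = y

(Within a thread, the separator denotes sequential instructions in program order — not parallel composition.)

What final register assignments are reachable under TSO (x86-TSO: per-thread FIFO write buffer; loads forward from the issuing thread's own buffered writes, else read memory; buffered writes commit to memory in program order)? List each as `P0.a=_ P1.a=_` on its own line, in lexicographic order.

P0.a=0 P1.a=0
P0.a=0 P1.a=2
P0.a=1 P1.a=0
P0.a=1 P1.a=2

outcome vector order: (P0.a,P1.a)
|TSO outcomes| = 4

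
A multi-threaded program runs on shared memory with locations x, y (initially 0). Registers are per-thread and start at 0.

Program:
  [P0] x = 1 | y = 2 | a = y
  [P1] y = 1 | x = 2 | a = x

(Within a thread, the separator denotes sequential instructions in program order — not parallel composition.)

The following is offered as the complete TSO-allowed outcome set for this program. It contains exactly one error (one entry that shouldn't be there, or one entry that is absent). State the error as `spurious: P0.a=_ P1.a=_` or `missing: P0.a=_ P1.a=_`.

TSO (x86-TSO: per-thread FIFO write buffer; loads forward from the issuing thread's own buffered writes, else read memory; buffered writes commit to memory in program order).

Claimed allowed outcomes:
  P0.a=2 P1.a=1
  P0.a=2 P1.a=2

outcome vector order: (P0.a,P1.a)
TSO: 3 outcomes — {12; 21; 22}
TSO∖claimed = {12}

missing: P0.a=1 P1.a=2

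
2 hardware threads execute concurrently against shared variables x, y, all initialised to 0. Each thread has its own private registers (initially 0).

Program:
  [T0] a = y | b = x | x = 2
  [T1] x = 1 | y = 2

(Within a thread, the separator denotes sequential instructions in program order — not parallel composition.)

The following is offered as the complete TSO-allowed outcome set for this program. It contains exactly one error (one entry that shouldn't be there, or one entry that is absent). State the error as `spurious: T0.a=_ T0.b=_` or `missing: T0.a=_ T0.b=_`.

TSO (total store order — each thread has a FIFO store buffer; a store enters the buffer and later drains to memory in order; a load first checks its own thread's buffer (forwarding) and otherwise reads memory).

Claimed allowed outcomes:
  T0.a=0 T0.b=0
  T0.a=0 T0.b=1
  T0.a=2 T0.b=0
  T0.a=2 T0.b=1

spurious: T0.a=2 T0.b=0

outcome vector order: (T0.a,T0.b)
TSO (3): (0,0), (0,1), (2,1)
claimed∖TSO = {(2,0)}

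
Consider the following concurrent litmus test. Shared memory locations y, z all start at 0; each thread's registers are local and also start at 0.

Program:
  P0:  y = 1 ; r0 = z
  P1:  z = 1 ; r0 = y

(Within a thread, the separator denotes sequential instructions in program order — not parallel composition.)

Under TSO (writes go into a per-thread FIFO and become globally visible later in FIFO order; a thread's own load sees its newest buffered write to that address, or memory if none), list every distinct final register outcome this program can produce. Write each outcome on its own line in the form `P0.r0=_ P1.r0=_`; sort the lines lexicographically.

P0.r0=0 P1.r0=0
P0.r0=0 P1.r0=1
P0.r0=1 P1.r0=0
P0.r0=1 P1.r0=1

outcome vector order: (P0.r0,P1.r0)
|TSO outcomes| = 4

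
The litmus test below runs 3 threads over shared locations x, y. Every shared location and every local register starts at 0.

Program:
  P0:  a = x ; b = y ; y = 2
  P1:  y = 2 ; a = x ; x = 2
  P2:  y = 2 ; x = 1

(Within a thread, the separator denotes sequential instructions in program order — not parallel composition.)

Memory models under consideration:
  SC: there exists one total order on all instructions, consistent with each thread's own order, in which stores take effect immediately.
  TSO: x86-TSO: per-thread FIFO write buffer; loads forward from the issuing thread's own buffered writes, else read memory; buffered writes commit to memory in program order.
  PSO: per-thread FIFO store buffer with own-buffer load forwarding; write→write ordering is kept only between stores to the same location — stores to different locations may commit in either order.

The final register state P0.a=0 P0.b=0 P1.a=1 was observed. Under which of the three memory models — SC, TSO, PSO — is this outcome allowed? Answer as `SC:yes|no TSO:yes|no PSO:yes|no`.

outcome vector order: (P0.a,P0.b,P1.a)
SC (8): 000; 001; 020; 021; 120; 121; 220; 221
TSO (8): 000; 001; 020; 021; 120; 121; 220; 221
PSO (12): 000; 001; 020; 021; 100; 101; 120; 121; 200; 201; 220; 221
target 001 ∈ {SC,TSO,PSO}

SC:yes TSO:yes PSO:yes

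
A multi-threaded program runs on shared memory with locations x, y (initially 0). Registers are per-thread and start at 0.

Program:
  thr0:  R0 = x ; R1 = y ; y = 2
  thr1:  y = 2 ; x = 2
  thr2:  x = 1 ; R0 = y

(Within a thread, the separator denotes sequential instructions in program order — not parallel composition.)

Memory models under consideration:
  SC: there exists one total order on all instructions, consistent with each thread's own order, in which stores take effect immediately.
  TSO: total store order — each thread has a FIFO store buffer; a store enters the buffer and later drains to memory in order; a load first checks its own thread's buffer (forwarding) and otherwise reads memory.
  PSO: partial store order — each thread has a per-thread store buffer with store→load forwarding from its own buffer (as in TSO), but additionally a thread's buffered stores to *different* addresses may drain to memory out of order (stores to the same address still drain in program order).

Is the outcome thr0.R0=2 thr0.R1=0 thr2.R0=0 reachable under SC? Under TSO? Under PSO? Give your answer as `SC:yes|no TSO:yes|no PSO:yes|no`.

outcome vector order: (thr0.R0,thr0.R1,thr2.R0)
SC (10): 000; 002; 020; 022; 100; 102; 120; 122; 220; 222
TSO (10): 000; 002; 020; 022; 100; 102; 120; 122; 220; 222
PSO (12): 000; 002; 020; 022; 100; 102; 120; 122; 200; 202; 220; 222
target 200 ∈ {PSO}

SC:no TSO:no PSO:yes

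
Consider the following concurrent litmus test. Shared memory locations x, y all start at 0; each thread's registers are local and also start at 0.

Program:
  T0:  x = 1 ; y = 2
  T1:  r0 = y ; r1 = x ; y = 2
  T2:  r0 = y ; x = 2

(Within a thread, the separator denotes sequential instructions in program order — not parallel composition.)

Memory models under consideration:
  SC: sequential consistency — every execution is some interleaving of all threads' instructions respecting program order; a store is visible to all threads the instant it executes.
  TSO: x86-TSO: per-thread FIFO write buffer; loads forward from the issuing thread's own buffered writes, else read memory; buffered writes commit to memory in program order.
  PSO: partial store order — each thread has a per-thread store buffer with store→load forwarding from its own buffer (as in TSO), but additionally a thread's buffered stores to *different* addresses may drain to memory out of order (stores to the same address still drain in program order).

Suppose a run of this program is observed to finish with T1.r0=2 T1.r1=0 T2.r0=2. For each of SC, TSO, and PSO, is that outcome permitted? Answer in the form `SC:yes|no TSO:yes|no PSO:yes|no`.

outcome vector order: (T1.r0,T1.r1,T2.r0)
under SC → 000, 002, 010, 012, 020, 022, 210, 212, 220, 222
under TSO → 000, 002, 010, 012, 020, 022, 210, 212, 220, 222
under PSO → 000, 002, 010, 012, 020, 022, 200, 202, 210, 212, 220, 222
target 202 ∈ {PSO}

SC:no TSO:no PSO:yes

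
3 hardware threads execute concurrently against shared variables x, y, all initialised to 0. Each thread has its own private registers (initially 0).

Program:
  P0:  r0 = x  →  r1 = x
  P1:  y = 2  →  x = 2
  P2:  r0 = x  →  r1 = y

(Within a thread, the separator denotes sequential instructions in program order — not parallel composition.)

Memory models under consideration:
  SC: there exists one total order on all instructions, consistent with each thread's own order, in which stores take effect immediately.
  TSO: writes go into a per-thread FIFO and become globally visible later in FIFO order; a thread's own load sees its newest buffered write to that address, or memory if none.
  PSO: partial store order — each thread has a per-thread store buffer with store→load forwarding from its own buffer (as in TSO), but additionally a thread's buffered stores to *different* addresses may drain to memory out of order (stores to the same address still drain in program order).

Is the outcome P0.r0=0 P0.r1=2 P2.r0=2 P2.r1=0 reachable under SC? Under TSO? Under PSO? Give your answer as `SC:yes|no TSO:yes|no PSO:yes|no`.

outcome vector order: (P0.r0,P0.r1,P2.r0,P2.r1)
SC (9): 0/0/0/0; 0/0/0/2; 0/0/2/2; 0/2/0/0; 0/2/0/2; 0/2/2/2; 2/2/0/0; 2/2/0/2; 2/2/2/2
TSO (9): 0/0/0/0; 0/0/0/2; 0/0/2/2; 0/2/0/0; 0/2/0/2; 0/2/2/2; 2/2/0/0; 2/2/0/2; 2/2/2/2
PSO (12): 0/0/0/0; 0/0/0/2; 0/0/2/0; 0/0/2/2; 0/2/0/0; 0/2/0/2; 0/2/2/0; 0/2/2/2; 2/2/0/0; 2/2/0/2; 2/2/2/0; 2/2/2/2
target 0/2/2/0 ∈ {PSO}

SC:no TSO:no PSO:yes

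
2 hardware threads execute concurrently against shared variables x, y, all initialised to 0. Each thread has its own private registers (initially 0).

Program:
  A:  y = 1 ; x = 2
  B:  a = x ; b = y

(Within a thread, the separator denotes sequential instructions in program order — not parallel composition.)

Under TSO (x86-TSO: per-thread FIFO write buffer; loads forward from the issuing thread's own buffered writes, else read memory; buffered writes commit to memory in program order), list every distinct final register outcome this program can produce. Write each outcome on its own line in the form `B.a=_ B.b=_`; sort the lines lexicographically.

B.a=0 B.b=0
B.a=0 B.b=1
B.a=2 B.b=1

outcome vector order: (B.a,B.b)
|TSO outcomes| = 3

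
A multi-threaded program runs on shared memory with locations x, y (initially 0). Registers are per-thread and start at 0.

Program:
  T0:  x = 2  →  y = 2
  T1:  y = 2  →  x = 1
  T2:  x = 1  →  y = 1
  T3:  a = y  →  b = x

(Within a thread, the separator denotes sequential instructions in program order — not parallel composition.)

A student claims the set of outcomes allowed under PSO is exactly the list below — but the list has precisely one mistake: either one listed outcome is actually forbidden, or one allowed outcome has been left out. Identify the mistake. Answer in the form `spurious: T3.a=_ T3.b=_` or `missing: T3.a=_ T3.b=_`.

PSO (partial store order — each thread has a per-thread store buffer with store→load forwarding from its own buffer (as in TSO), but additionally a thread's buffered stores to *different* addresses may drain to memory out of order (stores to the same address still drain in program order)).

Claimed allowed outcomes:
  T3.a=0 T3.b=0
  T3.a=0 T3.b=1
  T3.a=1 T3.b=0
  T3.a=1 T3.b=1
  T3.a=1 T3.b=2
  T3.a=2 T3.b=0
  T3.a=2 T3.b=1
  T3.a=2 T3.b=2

outcome vector order: (T3.a,T3.b)
PSO (9): <0 0> <0 1> <0 2> <1 0> <1 1> <1 2> <2 0> <2 1> <2 2>
PSO∖claimed = {<0 2>}

missing: T3.a=0 T3.b=2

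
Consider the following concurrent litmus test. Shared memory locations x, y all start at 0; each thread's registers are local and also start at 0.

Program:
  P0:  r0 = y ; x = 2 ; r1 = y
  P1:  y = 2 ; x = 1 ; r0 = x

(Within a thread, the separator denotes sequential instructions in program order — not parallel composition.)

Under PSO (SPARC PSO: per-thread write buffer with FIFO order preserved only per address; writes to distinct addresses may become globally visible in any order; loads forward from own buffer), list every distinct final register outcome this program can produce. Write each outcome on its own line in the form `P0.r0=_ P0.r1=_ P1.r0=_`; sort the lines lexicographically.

outcome vector order: (P0.r0,P0.r1,P1.r0)
|PSO outcomes| = 6

P0.r0=0 P0.r1=0 P1.r0=1
P0.r0=0 P0.r1=0 P1.r0=2
P0.r0=0 P0.r1=2 P1.r0=1
P0.r0=0 P0.r1=2 P1.r0=2
P0.r0=2 P0.r1=2 P1.r0=1
P0.r0=2 P0.r1=2 P1.r0=2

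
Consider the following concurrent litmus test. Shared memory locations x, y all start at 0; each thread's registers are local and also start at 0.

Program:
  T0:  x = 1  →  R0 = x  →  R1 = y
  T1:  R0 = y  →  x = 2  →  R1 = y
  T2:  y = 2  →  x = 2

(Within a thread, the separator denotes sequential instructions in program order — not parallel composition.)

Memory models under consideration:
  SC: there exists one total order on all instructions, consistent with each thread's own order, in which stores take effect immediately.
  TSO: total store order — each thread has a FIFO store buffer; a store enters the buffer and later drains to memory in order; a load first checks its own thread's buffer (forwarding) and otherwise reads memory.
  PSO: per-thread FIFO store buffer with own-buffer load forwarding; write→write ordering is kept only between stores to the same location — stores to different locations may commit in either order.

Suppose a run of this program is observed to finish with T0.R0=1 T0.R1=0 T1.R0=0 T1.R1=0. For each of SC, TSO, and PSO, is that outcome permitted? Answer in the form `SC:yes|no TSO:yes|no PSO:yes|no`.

SC:yes TSO:yes PSO:yes

outcome vector order: (T0.R0,T0.R1,T1.R0,T1.R1)
[SC] allowed = {<1 0 0 0>; <1 0 0 2>; <1 0 2 2>; <1 2 0 0>; <1 2 0 2>; <1 2 2 2>; <2 0 0 0>; <2 0 0 2>; <2 2 0 0>; <2 2 0 2>; <2 2 2 2>}
[TSO] allowed = {<1 0 0 0>; <1 0 0 2>; <1 0 2 2>; <1 2 0 0>; <1 2 0 2>; <1 2 2 2>; <2 0 0 0>; <2 0 0 2>; <2 2 0 0>; <2 2 0 2>; <2 2 2 2>}
[PSO] allowed = {<1 0 0 0>; <1 0 0 2>; <1 0 2 2>; <1 2 0 0>; <1 2 0 2>; <1 2 2 2>; <2 0 0 0>; <2 0 0 2>; <2 0 2 2>; <2 2 0 0>; <2 2 0 2>; <2 2 2 2>}
target <1 0 0 0> ∈ {SC,TSO,PSO}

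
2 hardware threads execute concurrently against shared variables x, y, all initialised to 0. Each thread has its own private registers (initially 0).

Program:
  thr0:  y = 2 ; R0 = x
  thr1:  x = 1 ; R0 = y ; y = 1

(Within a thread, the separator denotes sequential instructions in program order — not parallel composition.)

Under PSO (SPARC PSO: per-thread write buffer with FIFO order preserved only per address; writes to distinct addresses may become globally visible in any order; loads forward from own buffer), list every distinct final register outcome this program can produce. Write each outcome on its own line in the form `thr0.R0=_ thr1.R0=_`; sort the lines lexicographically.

outcome vector order: (thr0.R0,thr1.R0)
|PSO outcomes| = 4

thr0.R0=0 thr1.R0=0
thr0.R0=0 thr1.R0=2
thr0.R0=1 thr1.R0=0
thr0.R0=1 thr1.R0=2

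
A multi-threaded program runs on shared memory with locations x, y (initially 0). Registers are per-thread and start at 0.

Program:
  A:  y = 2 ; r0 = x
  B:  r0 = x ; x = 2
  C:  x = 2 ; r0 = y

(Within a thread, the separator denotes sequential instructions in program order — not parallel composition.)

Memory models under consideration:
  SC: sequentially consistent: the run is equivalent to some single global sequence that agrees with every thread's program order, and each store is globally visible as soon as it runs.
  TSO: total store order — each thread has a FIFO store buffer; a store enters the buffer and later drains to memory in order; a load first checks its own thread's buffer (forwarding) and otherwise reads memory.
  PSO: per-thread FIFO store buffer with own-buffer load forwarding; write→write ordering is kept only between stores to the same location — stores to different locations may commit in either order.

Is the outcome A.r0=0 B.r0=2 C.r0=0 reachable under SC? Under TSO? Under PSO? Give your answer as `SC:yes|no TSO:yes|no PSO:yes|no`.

outcome vector order: (A.r0,B.r0,C.r0)
SC: 6 outcomes — {<0 0 2>; <0 2 2>; <2 0 0>; <2 0 2>; <2 2 0>; <2 2 2>}
TSO: 8 outcomes — {<0 0 0>; <0 0 2>; <0 2 0>; <0 2 2>; <2 0 0>; <2 0 2>; <2 2 0>; <2 2 2>}
PSO: 8 outcomes — {<0 0 0>; <0 0 2>; <0 2 0>; <0 2 2>; <2 0 0>; <2 0 2>; <2 2 0>; <2 2 2>}
target <0 2 0> ∈ {TSO,PSO}

SC:no TSO:yes PSO:yes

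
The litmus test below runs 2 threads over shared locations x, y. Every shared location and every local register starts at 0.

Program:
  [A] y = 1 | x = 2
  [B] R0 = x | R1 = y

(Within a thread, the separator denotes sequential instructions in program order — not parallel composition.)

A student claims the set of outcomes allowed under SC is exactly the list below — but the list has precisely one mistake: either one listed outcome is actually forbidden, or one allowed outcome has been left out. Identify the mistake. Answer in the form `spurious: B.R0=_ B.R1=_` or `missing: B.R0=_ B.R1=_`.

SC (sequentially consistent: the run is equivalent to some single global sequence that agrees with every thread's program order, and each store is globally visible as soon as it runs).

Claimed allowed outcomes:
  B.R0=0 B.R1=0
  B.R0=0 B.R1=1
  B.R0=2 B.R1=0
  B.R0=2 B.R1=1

spurious: B.R0=2 B.R1=0

outcome vector order: (B.R0,B.R1)
SC (3): (0,0); (0,1); (2,1)
claimed∖SC = {(2,0)}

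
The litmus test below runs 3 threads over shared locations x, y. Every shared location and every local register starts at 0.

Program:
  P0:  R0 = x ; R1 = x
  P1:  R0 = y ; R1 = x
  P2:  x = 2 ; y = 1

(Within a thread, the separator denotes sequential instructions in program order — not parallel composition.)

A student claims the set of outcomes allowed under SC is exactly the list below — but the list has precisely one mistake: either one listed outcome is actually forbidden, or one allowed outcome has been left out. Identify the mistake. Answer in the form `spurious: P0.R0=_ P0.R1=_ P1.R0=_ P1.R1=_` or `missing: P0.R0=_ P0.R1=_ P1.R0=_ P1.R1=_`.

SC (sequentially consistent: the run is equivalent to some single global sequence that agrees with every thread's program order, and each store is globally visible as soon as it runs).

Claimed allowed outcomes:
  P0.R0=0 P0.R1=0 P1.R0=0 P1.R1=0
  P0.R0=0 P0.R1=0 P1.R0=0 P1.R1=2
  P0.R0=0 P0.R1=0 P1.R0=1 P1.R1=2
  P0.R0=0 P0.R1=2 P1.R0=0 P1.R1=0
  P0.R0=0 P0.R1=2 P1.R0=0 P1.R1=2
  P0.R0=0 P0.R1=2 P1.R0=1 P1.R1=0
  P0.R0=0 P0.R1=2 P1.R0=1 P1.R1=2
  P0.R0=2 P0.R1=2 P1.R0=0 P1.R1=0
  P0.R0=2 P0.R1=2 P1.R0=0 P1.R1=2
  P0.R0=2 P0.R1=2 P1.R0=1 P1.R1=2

outcome vector order: (P0.R0,P0.R1,P1.R0,P1.R1)
under SC → 0000; 0002; 0012; 0200; 0202; 0212; 2200; 2202; 2212
claimed∖SC = {0210}

spurious: P0.R0=0 P0.R1=2 P1.R0=1 P1.R1=0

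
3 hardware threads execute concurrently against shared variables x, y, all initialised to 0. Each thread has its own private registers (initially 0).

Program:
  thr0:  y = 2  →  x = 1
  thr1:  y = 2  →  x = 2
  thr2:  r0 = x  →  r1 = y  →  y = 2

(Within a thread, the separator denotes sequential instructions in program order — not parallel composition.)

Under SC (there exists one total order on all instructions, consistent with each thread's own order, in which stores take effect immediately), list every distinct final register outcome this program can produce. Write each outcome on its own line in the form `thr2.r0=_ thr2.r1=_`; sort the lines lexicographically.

thr2.r0=0 thr2.r1=0
thr2.r0=0 thr2.r1=2
thr2.r0=1 thr2.r1=2
thr2.r0=2 thr2.r1=2

outcome vector order: (thr2.r0,thr2.r1)
|SC outcomes| = 4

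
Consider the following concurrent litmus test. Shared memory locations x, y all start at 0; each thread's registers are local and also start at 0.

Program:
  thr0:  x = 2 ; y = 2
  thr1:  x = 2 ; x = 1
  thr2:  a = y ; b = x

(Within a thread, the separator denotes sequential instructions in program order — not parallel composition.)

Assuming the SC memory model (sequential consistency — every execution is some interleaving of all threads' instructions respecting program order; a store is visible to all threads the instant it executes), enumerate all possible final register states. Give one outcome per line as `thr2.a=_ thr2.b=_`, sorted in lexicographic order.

thr2.a=0 thr2.b=0
thr2.a=0 thr2.b=1
thr2.a=0 thr2.b=2
thr2.a=2 thr2.b=1
thr2.a=2 thr2.b=2

outcome vector order: (thr2.a,thr2.b)
|SC outcomes| = 5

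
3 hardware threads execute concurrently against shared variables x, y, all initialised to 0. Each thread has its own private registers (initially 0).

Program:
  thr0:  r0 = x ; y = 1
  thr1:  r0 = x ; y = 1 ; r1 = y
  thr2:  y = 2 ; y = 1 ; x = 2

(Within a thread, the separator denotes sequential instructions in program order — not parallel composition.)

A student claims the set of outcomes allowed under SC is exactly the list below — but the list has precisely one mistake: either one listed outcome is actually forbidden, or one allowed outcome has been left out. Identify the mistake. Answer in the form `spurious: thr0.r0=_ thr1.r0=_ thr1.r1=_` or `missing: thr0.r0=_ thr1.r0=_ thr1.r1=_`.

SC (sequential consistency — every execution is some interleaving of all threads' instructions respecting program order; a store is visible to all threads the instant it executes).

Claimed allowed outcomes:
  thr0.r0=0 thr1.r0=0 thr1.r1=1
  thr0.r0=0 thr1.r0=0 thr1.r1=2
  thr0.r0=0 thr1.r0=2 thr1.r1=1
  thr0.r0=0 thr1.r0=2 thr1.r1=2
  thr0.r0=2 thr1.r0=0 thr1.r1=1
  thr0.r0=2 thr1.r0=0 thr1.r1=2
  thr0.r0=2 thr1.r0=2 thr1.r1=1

spurious: thr0.r0=0 thr1.r0=2 thr1.r1=2

outcome vector order: (thr0.r0,thr1.r0,thr1.r1)
[SC] allowed = {<0 0 1>, <0 0 2>, <0 2 1>, <2 0 1>, <2 0 2>, <2 2 1>}
claimed∖SC = {<0 2 2>}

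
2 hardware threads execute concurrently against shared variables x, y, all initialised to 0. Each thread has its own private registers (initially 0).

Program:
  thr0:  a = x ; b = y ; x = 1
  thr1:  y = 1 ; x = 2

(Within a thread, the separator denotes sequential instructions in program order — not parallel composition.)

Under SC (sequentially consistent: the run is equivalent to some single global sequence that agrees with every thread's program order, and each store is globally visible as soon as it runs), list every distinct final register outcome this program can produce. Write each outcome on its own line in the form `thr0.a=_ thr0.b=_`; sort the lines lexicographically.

thr0.a=0 thr0.b=0
thr0.a=0 thr0.b=1
thr0.a=2 thr0.b=1

outcome vector order: (thr0.a,thr0.b)
|SC outcomes| = 3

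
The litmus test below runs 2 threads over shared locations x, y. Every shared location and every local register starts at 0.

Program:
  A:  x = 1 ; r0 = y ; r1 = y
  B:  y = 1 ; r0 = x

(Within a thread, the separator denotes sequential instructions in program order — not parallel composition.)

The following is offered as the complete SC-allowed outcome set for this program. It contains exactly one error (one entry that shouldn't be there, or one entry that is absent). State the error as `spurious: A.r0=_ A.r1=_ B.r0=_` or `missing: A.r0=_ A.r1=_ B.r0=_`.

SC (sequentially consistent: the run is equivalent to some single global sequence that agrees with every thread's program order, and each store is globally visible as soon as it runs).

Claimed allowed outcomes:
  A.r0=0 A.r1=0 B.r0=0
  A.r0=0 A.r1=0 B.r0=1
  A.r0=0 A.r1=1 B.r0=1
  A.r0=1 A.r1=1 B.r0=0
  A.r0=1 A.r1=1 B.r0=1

outcome vector order: (A.r0,A.r1,B.r0)
SC (4): <0 0 1>, <0 1 1>, <1 1 0>, <1 1 1>
claimed∖SC = {<0 0 0>}

spurious: A.r0=0 A.r1=0 B.r0=0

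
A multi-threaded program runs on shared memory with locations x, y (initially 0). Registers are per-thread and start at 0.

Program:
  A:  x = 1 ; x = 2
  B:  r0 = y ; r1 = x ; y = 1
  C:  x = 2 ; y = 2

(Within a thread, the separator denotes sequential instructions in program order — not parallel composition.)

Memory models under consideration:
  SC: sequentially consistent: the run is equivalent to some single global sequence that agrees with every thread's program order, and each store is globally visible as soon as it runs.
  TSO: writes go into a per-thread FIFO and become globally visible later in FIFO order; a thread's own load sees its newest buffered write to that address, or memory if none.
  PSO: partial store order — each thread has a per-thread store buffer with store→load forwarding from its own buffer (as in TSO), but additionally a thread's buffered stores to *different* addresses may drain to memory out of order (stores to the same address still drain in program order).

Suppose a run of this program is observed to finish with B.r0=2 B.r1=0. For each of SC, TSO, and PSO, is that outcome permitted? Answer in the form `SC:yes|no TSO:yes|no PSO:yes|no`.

SC:no TSO:no PSO:yes

outcome vector order: (B.r0,B.r1)
SC (5): <0 0> <0 1> <0 2> <2 1> <2 2>
TSO (5): <0 0> <0 1> <0 2> <2 1> <2 2>
PSO (6): <0 0> <0 1> <0 2> <2 0> <2 1> <2 2>
target <2 0> ∈ {PSO}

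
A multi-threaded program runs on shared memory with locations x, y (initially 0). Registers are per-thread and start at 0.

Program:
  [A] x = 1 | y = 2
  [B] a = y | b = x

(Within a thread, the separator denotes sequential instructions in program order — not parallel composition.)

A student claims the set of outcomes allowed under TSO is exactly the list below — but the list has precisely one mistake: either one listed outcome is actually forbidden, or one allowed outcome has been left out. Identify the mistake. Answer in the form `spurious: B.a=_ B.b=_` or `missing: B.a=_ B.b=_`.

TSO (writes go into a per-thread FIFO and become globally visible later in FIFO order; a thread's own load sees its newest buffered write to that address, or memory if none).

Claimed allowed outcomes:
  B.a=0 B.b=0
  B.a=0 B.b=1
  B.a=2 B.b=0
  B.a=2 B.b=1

spurious: B.a=2 B.b=0

outcome vector order: (B.a,B.b)
under TSO → (0,0), (0,1), (2,1)
claimed∖TSO = {(2,0)}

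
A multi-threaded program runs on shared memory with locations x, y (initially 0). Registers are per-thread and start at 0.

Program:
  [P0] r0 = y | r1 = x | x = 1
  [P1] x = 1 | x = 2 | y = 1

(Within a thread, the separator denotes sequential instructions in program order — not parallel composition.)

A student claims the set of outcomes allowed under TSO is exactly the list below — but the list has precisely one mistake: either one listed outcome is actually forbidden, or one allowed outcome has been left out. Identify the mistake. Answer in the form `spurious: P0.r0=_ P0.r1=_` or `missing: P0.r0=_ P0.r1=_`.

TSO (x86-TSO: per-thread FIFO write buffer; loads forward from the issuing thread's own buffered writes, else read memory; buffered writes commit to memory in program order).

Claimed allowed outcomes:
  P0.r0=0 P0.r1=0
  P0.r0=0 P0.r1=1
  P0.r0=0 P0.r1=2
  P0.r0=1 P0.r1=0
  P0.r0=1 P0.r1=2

outcome vector order: (P0.r0,P0.r1)
TSO: 4 outcomes — {0/0, 0/1, 0/2, 1/2}
claimed∖TSO = {1/0}

spurious: P0.r0=1 P0.r1=0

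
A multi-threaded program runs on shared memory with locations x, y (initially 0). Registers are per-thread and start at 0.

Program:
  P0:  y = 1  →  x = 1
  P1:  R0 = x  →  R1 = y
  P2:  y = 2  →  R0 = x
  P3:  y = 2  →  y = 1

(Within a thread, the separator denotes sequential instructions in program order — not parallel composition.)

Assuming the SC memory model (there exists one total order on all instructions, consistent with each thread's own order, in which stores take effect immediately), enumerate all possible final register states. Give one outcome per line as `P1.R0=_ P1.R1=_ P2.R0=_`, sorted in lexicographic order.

P1.R0=0 P1.R1=0 P2.R0=0
P1.R0=0 P1.R1=0 P2.R0=1
P1.R0=0 P1.R1=1 P2.R0=0
P1.R0=0 P1.R1=1 P2.R0=1
P1.R0=0 P1.R1=2 P2.R0=0
P1.R0=0 P1.R1=2 P2.R0=1
P1.R0=1 P1.R1=1 P2.R0=0
P1.R0=1 P1.R1=1 P2.R0=1
P1.R0=1 P1.R1=2 P2.R0=0
P1.R0=1 P1.R1=2 P2.R0=1

outcome vector order: (P1.R0,P1.R1,P2.R0)
|SC outcomes| = 10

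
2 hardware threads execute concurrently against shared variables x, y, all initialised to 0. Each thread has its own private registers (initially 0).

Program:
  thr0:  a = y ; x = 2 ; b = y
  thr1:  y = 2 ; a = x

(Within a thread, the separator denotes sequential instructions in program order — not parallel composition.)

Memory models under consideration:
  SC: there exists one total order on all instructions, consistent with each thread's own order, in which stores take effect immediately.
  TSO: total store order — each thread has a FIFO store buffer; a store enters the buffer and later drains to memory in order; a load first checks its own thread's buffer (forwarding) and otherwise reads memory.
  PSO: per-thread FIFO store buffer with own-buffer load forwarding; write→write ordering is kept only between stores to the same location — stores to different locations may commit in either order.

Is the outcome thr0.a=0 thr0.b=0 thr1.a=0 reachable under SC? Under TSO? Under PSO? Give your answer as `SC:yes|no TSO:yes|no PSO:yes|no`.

SC:no TSO:yes PSO:yes

outcome vector order: (thr0.a,thr0.b,thr1.a)
[SC] allowed = {(0,0,2) (0,2,0) (0,2,2) (2,2,0) (2,2,2)}
[TSO] allowed = {(0,0,0) (0,0,2) (0,2,0) (0,2,2) (2,2,0) (2,2,2)}
[PSO] allowed = {(0,0,0) (0,0,2) (0,2,0) (0,2,2) (2,2,0) (2,2,2)}
target (0,0,0) ∈ {TSO,PSO}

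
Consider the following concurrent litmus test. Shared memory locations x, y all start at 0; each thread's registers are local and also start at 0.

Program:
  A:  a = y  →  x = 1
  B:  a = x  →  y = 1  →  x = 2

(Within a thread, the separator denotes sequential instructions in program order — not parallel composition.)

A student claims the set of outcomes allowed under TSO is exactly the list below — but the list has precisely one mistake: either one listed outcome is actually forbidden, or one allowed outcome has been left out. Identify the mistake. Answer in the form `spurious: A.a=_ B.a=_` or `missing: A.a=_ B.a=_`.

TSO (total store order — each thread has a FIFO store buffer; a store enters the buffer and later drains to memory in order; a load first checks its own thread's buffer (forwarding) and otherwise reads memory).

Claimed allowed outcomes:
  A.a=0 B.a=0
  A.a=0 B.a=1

missing: A.a=1 B.a=0

outcome vector order: (A.a,B.a)
TSO (3): 00 01 10
TSO∖claimed = {10}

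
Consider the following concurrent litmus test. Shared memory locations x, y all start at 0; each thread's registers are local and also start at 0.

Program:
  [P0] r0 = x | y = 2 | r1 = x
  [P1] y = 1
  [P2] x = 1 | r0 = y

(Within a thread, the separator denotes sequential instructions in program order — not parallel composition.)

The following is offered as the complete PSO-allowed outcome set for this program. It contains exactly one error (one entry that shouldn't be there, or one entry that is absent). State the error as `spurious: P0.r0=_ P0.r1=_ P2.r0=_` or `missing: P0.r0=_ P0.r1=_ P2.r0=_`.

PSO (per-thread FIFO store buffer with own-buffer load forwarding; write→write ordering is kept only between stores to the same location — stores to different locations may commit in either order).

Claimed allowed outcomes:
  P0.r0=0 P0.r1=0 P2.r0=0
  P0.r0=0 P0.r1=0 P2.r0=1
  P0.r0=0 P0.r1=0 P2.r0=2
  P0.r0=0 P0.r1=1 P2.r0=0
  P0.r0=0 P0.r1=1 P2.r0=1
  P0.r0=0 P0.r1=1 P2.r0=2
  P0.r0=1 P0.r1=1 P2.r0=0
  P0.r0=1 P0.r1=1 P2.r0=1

outcome vector order: (P0.r0,P0.r1,P2.r0)
PSO (9): 0/0/0, 0/0/1, 0/0/2, 0/1/0, 0/1/1, 0/1/2, 1/1/0, 1/1/1, 1/1/2
PSO∖claimed = {1/1/2}

missing: P0.r0=1 P0.r1=1 P2.r0=2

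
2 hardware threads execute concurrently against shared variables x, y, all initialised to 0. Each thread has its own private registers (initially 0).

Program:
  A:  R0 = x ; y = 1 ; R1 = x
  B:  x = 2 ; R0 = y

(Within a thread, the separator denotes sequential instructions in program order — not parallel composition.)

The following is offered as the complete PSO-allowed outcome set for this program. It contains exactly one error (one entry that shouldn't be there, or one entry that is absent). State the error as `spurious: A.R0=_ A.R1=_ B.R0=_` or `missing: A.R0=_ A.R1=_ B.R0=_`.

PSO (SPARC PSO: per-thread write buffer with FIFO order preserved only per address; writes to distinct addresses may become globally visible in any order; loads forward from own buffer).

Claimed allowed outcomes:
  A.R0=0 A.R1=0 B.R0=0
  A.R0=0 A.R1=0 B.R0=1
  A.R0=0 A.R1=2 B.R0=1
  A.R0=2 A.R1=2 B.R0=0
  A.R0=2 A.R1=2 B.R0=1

missing: A.R0=0 A.R1=2 B.R0=0

outcome vector order: (A.R0,A.R1,B.R0)
under PSO → (0,0,0) (0,0,1) (0,2,0) (0,2,1) (2,2,0) (2,2,1)
PSO∖claimed = {(0,2,0)}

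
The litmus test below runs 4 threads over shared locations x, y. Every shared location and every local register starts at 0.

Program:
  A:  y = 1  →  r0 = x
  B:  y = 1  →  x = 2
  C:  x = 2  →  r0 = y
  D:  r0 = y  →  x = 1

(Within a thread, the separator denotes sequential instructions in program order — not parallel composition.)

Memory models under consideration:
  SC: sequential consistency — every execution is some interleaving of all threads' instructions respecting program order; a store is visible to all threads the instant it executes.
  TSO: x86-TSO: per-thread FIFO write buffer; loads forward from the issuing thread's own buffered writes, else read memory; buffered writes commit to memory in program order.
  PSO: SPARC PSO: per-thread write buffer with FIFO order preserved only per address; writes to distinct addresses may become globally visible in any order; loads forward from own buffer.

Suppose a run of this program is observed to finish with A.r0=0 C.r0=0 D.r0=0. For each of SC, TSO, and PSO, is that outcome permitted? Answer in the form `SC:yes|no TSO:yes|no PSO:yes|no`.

outcome vector order: (A.r0,C.r0,D.r0)
[SC] allowed = {(0,1,0); (0,1,1); (1,0,0); (1,0,1); (1,1,0); (1,1,1); (2,0,0); (2,0,1); (2,1,0); (2,1,1)}
[TSO] allowed = {(0,0,0); (0,0,1); (0,1,0); (0,1,1); (1,0,0); (1,0,1); (1,1,0); (1,1,1); (2,0,0); (2,0,1); (2,1,0); (2,1,1)}
[PSO] allowed = {(0,0,0); (0,0,1); (0,1,0); (0,1,1); (1,0,0); (1,0,1); (1,1,0); (1,1,1); (2,0,0); (2,0,1); (2,1,0); (2,1,1)}
target (0,0,0) ∈ {TSO,PSO}

SC:no TSO:yes PSO:yes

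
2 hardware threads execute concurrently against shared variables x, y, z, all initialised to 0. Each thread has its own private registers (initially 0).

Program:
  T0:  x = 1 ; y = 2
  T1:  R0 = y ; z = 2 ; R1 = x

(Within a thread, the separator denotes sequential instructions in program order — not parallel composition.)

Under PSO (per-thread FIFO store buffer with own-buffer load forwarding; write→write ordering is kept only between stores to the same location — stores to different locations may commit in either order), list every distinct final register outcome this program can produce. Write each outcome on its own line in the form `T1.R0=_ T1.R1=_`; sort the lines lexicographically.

T1.R0=0 T1.R1=0
T1.R0=0 T1.R1=1
T1.R0=2 T1.R1=0
T1.R0=2 T1.R1=1

outcome vector order: (T1.R0,T1.R1)
|PSO outcomes| = 4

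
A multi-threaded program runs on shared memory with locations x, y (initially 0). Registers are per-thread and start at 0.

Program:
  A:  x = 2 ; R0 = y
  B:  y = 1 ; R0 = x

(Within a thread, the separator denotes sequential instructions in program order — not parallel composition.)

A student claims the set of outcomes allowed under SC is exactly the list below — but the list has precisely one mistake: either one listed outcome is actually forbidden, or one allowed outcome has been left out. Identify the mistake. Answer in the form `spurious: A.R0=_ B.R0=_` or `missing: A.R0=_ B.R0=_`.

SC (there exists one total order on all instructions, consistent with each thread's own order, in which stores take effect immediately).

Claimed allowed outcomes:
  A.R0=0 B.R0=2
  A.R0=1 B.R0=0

missing: A.R0=1 B.R0=2

outcome vector order: (A.R0,B.R0)
SC: 3 outcomes — {(0,2), (1,0), (1,2)}
SC∖claimed = {(1,2)}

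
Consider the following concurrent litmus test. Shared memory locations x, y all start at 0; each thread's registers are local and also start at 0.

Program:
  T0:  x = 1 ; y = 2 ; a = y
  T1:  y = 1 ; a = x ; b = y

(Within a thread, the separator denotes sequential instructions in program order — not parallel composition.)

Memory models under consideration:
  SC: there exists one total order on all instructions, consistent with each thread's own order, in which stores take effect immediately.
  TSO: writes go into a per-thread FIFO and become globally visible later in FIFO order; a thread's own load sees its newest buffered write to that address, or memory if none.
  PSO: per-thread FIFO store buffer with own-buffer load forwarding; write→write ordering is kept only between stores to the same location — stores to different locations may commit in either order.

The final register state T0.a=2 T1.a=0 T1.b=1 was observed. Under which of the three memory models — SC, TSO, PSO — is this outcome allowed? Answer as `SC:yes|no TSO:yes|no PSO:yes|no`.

outcome vector order: (T0.a,T1.a,T1.b)
under SC → <1 1 1> <2 0 1> <2 0 2> <2 1 1> <2 1 2>
under TSO → <1 0 1> <1 1 1> <2 0 1> <2 0 2> <2 1 1> <2 1 2>
under PSO → <1 0 1> <1 1 1> <2 0 1> <2 0 2> <2 1 1> <2 1 2>
target <2 0 1> ∈ {SC,TSO,PSO}

SC:yes TSO:yes PSO:yes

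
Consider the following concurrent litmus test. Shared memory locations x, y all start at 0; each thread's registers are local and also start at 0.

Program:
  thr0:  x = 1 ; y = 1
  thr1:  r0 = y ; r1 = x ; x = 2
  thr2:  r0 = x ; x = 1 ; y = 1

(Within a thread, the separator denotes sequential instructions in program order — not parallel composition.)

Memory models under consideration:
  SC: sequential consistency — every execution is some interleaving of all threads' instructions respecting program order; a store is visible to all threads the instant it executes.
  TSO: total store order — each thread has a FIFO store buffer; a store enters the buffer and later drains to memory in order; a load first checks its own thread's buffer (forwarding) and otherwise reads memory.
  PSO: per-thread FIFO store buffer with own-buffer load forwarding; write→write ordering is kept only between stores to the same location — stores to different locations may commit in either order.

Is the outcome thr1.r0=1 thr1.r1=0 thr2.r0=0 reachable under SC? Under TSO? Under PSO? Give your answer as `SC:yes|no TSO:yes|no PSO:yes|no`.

SC:no TSO:no PSO:yes

outcome vector order: (thr1.r0,thr1.r1,thr2.r0)
SC (9): (0,0,0), (0,0,1), (0,0,2), (0,1,0), (0,1,1), (0,1,2), (1,1,0), (1,1,1), (1,1,2)
TSO (9): (0,0,0), (0,0,1), (0,0,2), (0,1,0), (0,1,1), (0,1,2), (1,1,0), (1,1,1), (1,1,2)
PSO (12): (0,0,0), (0,0,1), (0,0,2), (0,1,0), (0,1,1), (0,1,2), (1,0,0), (1,0,1), (1,0,2), (1,1,0), (1,1,1), (1,1,2)
target (1,0,0) ∈ {PSO}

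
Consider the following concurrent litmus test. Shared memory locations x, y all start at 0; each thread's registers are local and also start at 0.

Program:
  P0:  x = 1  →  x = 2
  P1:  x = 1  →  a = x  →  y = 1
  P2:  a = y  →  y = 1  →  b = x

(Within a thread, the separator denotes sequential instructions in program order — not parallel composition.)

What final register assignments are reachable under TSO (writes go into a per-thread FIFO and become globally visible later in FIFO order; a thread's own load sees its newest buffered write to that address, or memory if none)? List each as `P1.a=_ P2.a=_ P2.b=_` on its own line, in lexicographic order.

outcome vector order: (P1.a,P2.a,P2.b)
|TSO outcomes| = 9

P1.a=1 P2.a=0 P2.b=0
P1.a=1 P2.a=0 P2.b=1
P1.a=1 P2.a=0 P2.b=2
P1.a=1 P2.a=1 P2.b=1
P1.a=1 P2.a=1 P2.b=2
P1.a=2 P2.a=0 P2.b=0
P1.a=2 P2.a=0 P2.b=1
P1.a=2 P2.a=0 P2.b=2
P1.a=2 P2.a=1 P2.b=2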